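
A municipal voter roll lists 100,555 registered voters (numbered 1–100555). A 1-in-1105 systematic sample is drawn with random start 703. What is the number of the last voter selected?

100153

k = 1105
91st selection = r + (91−1)·k = 703 + 90×1105 = 703 + 99450 = 100153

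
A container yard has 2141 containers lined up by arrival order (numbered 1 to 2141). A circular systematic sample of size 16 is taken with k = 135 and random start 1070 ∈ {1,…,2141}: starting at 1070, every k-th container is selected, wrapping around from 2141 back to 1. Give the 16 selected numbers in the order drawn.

1070, 1205, 1340, 1475, 1610, 1745, 1880, 2015, 9, 144, 279, 414, 549, 684, 819, 954

Selection 1: 1070
Selection 2: 1070 + 135 = 1205
Selection 3: 1205 + 135 = 1340
Selection 4: 1340 + 135 = 1475
Selection 5: 1475 + 135 = 1610
Selection 6: 1610 + 135 = 1745
Selection 7: 1745 + 135 = 1880
Selection 8: 1880 + 135 = 2015
Selection 9: 2015 + 135 = 2150 → 2150 − 2141 = 9
Selection 10: 9 + 135 = 144
Selection 11: 144 + 135 = 279
Selection 12: 279 + 135 = 414
Selection 13: 414 + 135 = 549
Selection 14: 549 + 135 = 684
Selection 15: 684 + 135 = 819
Selection 16: 819 + 135 = 954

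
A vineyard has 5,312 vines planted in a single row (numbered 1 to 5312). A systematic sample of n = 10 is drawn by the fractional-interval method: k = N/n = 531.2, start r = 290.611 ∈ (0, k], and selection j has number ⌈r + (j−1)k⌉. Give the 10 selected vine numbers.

j=1: r + 0k = 290.611 → ⌈·⌉ = 291
j=2: r + 1k = 821.811 → ⌈·⌉ = 822
j=3: r + 2k = 1353.011 → ⌈·⌉ = 1354
j=4: r + 3k = 1884.211 → ⌈·⌉ = 1885
j=5: r + 4k = 2415.411 → ⌈·⌉ = 2416
j=6: r + 5k = 2946.611 → ⌈·⌉ = 2947
j=7: r + 6k = 3477.811 → ⌈·⌉ = 3478
j=8: r + 7k = 4009.011 → ⌈·⌉ = 4010
j=9: r + 8k = 4540.211 → ⌈·⌉ = 4541
j=10: r + 9k = 5071.411 → ⌈·⌉ = 5072

291, 822, 1354, 1885, 2416, 2947, 3478, 4010, 4541, 5072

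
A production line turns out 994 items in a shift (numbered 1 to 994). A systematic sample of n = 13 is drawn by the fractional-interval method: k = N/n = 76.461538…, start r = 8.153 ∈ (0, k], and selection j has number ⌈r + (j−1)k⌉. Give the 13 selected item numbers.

9, 85, 162, 238, 314, 391, 467, 544, 620, 697, 773, 850, 926

j=1: r + 0k = 8.153 → ⌈·⌉ = 9
j=2: r + 1k = 84.614538… → ⌈·⌉ = 85
j=3: r + 2k = 161.076076… → ⌈·⌉ = 162
j=4: r + 3k = 237.537615… → ⌈·⌉ = 238
j=5: r + 4k = 313.999153… → ⌈·⌉ = 314
j=6: r + 5k = 390.460692… → ⌈·⌉ = 391
j=7: r + 6k = 466.922230… → ⌈·⌉ = 467
j=8: r + 7k = 543.383769… → ⌈·⌉ = 544
j=9: r + 8k = 619.845307… → ⌈·⌉ = 620
j=10: r + 9k = 696.306846… → ⌈·⌉ = 697
j=11: r + 10k = 772.768384… → ⌈·⌉ = 773
j=12: r + 11k = 849.229923… → ⌈·⌉ = 850
j=13: r + 12k = 925.691461… → ⌈·⌉ = 926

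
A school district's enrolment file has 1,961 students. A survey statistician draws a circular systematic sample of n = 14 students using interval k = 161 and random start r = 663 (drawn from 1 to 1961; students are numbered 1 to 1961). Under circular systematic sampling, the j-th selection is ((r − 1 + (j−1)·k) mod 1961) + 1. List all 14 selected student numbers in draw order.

Selection 1: 663
Selection 2: 663 + 161 = 824
Selection 3: 824 + 161 = 985
Selection 4: 985 + 161 = 1146
Selection 5: 1146 + 161 = 1307
Selection 6: 1307 + 161 = 1468
Selection 7: 1468 + 161 = 1629
Selection 8: 1629 + 161 = 1790
Selection 9: 1790 + 161 = 1951
Selection 10: 1951 + 161 = 2112 → 2112 − 1961 = 151
Selection 11: 151 + 161 = 312
Selection 12: 312 + 161 = 473
Selection 13: 473 + 161 = 634
Selection 14: 634 + 161 = 795

663, 824, 985, 1146, 1307, 1468, 1629, 1790, 1951, 151, 312, 473, 634, 795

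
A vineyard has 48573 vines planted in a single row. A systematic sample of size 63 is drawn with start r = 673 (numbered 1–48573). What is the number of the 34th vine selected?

k = 48573/63 = 771
34th selection = r + (34−1)·k = 673 + 33×771 = 673 + 25443 = 26116

26116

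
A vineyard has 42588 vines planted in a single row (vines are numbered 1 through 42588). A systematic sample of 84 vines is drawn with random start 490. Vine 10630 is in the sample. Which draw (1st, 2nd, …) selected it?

21

k = 42588/84 = 507
position = (10630 − 490)/507 + 1 = 10140/507 + 1 = 20 + 1 = 21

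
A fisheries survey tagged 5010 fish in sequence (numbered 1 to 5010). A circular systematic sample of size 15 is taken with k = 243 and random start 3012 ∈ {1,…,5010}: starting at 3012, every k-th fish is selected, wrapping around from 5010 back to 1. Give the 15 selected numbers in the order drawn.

Selection 1: 3012
Selection 2: 3012 + 243 = 3255
Selection 3: 3255 + 243 = 3498
Selection 4: 3498 + 243 = 3741
Selection 5: 3741 + 243 = 3984
Selection 6: 3984 + 243 = 4227
Selection 7: 4227 + 243 = 4470
Selection 8: 4470 + 243 = 4713
Selection 9: 4713 + 243 = 4956
Selection 10: 4956 + 243 = 5199 → 5199 − 5010 = 189
Selection 11: 189 + 243 = 432
Selection 12: 432 + 243 = 675
Selection 13: 675 + 243 = 918
Selection 14: 918 + 243 = 1161
Selection 15: 1161 + 243 = 1404

3012, 3255, 3498, 3741, 3984, 4227, 4470, 4713, 4956, 189, 432, 675, 918, 1161, 1404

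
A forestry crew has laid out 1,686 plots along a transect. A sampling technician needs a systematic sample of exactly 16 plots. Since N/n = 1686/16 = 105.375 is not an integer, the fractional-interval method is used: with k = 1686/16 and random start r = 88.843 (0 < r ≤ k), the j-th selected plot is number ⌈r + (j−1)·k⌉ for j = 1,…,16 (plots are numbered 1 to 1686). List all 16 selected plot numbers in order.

j=1: r + 0k = 88.843 → ⌈·⌉ = 89
j=2: r + 1k = 194.218 → ⌈·⌉ = 195
j=3: r + 2k = 299.593 → ⌈·⌉ = 300
j=4: r + 3k = 404.968 → ⌈·⌉ = 405
j=5: r + 4k = 510.343 → ⌈·⌉ = 511
j=6: r + 5k = 615.718 → ⌈·⌉ = 616
j=7: r + 6k = 721.093 → ⌈·⌉ = 722
j=8: r + 7k = 826.468 → ⌈·⌉ = 827
j=9: r + 8k = 931.843 → ⌈·⌉ = 932
j=10: r + 9k = 1037.218 → ⌈·⌉ = 1038
j=11: r + 10k = 1142.593 → ⌈·⌉ = 1143
j=12: r + 11k = 1247.968 → ⌈·⌉ = 1248
j=13: r + 12k = 1353.343 → ⌈·⌉ = 1354
j=14: r + 13k = 1458.718 → ⌈·⌉ = 1459
j=15: r + 14k = 1564.093 → ⌈·⌉ = 1565
j=16: r + 15k = 1669.468 → ⌈·⌉ = 1670

89, 195, 300, 405, 511, 616, 722, 827, 932, 1038, 1143, 1248, 1354, 1459, 1565, 1670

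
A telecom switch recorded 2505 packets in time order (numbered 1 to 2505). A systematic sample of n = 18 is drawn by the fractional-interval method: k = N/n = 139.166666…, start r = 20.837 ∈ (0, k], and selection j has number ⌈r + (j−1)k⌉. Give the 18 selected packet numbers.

j=1: r + 0k = 20.837 → ⌈·⌉ = 21
j=2: r + 1k = 160.003666… → ⌈·⌉ = 161
j=3: r + 2k = 299.170333… → ⌈·⌉ = 300
j=4: r + 3k = 438.337 → ⌈·⌉ = 439
j=5: r + 4k = 577.503666… → ⌈·⌉ = 578
j=6: r + 5k = 716.670333… → ⌈·⌉ = 717
j=7: r + 6k = 855.837 → ⌈·⌉ = 856
j=8: r + 7k = 995.003666… → ⌈·⌉ = 996
j=9: r + 8k = 1134.170333… → ⌈·⌉ = 1135
j=10: r + 9k = 1273.337 → ⌈·⌉ = 1274
j=11: r + 10k = 1412.503666… → ⌈·⌉ = 1413
j=12: r + 11k = 1551.670333… → ⌈·⌉ = 1552
j=13: r + 12k = 1690.837 → ⌈·⌉ = 1691
j=14: r + 13k = 1830.003666… → ⌈·⌉ = 1831
j=15: r + 14k = 1969.170333… → ⌈·⌉ = 1970
j=16: r + 15k = 2108.337 → ⌈·⌉ = 2109
j=17: r + 16k = 2247.503666… → ⌈·⌉ = 2248
j=18: r + 17k = 2386.670333… → ⌈·⌉ = 2387

21, 161, 300, 439, 578, 717, 856, 996, 1135, 1274, 1413, 1552, 1691, 1831, 1970, 2109, 2248, 2387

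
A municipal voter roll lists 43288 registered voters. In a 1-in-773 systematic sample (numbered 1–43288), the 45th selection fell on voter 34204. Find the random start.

192

k = 773
r = 34204 − (45−1)×773 = 34204 − 34012 = 192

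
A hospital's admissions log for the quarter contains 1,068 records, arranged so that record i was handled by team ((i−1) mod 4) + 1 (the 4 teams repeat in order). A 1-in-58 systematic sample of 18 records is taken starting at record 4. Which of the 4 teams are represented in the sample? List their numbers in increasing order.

Consecutive selections differ by k = 58, so their team numbers differ by 58 mod 4 = 2.
gcd(58, 4) = 2, so the sample visits 4/2 = 2 distinct residues mod 4.
Start 4 is team 4; the teams hit are 2, 4.

2, 4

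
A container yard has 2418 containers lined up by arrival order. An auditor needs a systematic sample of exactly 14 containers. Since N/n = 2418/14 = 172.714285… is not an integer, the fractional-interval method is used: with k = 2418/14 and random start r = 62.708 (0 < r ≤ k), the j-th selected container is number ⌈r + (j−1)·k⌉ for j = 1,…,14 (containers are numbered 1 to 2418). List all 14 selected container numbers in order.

63, 236, 409, 581, 754, 927, 1099, 1272, 1445, 1618, 1790, 1963, 2136, 2308

j=1: r + 0k = 62.708 → ⌈·⌉ = 63
j=2: r + 1k = 235.422285… → ⌈·⌉ = 236
j=3: r + 2k = 408.136571… → ⌈·⌉ = 409
j=4: r + 3k = 580.850857… → ⌈·⌉ = 581
j=5: r + 4k = 753.565142… → ⌈·⌉ = 754
j=6: r + 5k = 926.279428… → ⌈·⌉ = 927
j=7: r + 6k = 1098.993714… → ⌈·⌉ = 1099
j=8: r + 7k = 1271.708 → ⌈·⌉ = 1272
j=9: r + 8k = 1444.422285… → ⌈·⌉ = 1445
j=10: r + 9k = 1617.136571… → ⌈·⌉ = 1618
j=11: r + 10k = 1789.850857… → ⌈·⌉ = 1790
j=12: r + 11k = 1962.565142… → ⌈·⌉ = 1963
j=13: r + 12k = 2135.279428… → ⌈·⌉ = 2136
j=14: r + 13k = 2307.993714… → ⌈·⌉ = 2308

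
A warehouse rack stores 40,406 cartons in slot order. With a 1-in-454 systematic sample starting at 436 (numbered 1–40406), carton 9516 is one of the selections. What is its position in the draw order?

21

k = 454
position = (9516 − 436)/454 + 1 = 9080/454 + 1 = 20 + 1 = 21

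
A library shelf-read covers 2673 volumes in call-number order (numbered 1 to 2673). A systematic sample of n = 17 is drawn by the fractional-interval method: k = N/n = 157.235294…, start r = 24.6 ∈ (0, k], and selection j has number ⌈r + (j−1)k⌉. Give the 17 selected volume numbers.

j=1: r + 0k = 24.6 → ⌈·⌉ = 25
j=2: r + 1k = 181.835294… → ⌈·⌉ = 182
j=3: r + 2k = 339.070588… → ⌈·⌉ = 340
j=4: r + 3k = 496.305882… → ⌈·⌉ = 497
j=5: r + 4k = 653.541176… → ⌈·⌉ = 654
j=6: r + 5k = 810.776470… → ⌈·⌉ = 811
j=7: r + 6k = 968.011764… → ⌈·⌉ = 969
j=8: r + 7k = 1125.247058… → ⌈·⌉ = 1126
j=9: r + 8k = 1282.482352… → ⌈·⌉ = 1283
j=10: r + 9k = 1439.717647… → ⌈·⌉ = 1440
j=11: r + 10k = 1596.952941… → ⌈·⌉ = 1597
j=12: r + 11k = 1754.188235… → ⌈·⌉ = 1755
j=13: r + 12k = 1911.423529… → ⌈·⌉ = 1912
j=14: r + 13k = 2068.658823… → ⌈·⌉ = 2069
j=15: r + 14k = 2225.894117… → ⌈·⌉ = 2226
j=16: r + 15k = 2383.129411… → ⌈·⌉ = 2384
j=17: r + 16k = 2540.364705… → ⌈·⌉ = 2541

25, 182, 340, 497, 654, 811, 969, 1126, 1283, 1440, 1597, 1755, 1912, 2069, 2226, 2384, 2541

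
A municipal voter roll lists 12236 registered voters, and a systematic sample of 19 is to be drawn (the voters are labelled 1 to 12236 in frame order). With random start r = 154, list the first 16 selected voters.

154, 798, 1442, 2086, 2730, 3374, 4018, 4662, 5306, 5950, 6594, 7238, 7882, 8526, 9170, 9814

k = N/n = 12236/19 = 644
voter 1: 154
voter 2: 154 + 644 = 798
voter 3: 798 + 644 = 1442
voter 4: 1442 + 644 = 2086
voter 5: 2086 + 644 = 2730
voter 6: 2730 + 644 = 3374
voter 7: 3374 + 644 = 4018
voter 8: 4018 + 644 = 4662
voter 9: 4662 + 644 = 5306
voter 10: 5306 + 644 = 5950
voter 11: 5950 + 644 = 6594
voter 12: 6594 + 644 = 7238
voter 13: 7238 + 644 = 7882
voter 14: 7882 + 644 = 8526
voter 15: 8526 + 644 = 9170
voter 16: 9170 + 644 = 9814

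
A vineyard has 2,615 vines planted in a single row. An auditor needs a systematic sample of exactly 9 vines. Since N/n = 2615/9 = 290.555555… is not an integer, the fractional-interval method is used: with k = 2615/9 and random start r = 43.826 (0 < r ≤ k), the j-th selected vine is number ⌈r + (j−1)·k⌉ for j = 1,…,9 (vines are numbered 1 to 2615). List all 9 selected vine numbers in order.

j=1: r + 0k = 43.826 → ⌈·⌉ = 44
j=2: r + 1k = 334.381555… → ⌈·⌉ = 335
j=3: r + 2k = 624.937111… → ⌈·⌉ = 625
j=4: r + 3k = 915.492666… → ⌈·⌉ = 916
j=5: r + 4k = 1206.048222… → ⌈·⌉ = 1207
j=6: r + 5k = 1496.603777… → ⌈·⌉ = 1497
j=7: r + 6k = 1787.159333… → ⌈·⌉ = 1788
j=8: r + 7k = 2077.714888… → ⌈·⌉ = 2078
j=9: r + 8k = 2368.270444… → ⌈·⌉ = 2369

44, 335, 625, 916, 1207, 1497, 1788, 2078, 2369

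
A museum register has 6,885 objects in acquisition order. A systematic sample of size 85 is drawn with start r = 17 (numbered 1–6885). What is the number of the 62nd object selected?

k = 6885/85 = 81
62nd selection = r + (62−1)·k = 17 + 61×81 = 17 + 4941 = 4958

4958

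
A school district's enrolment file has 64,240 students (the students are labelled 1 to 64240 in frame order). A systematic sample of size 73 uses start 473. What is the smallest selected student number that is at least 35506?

k = 64240/73 = 880
Steps past start: ⌈(35506 − 473)/880⌉ = ⌈35033/880⌉ = 40
Selected student: 473 + 40×880 = 35673

35673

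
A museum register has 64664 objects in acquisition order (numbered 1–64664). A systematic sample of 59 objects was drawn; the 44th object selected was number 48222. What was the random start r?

1094

k = 64664/59 = 1096
r = 48222 − (44−1)×1096 = 48222 − 47128 = 1094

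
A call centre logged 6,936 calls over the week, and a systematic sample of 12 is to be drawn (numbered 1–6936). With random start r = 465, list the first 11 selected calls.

465, 1043, 1621, 2199, 2777, 3355, 3933, 4511, 5089, 5667, 6245

k = N/n = 6936/12 = 578
call 1: 465
call 2: 465 + 578 = 1043
call 3: 1043 + 578 = 1621
call 4: 1621 + 578 = 2199
call 5: 2199 + 578 = 2777
call 6: 2777 + 578 = 3355
call 7: 3355 + 578 = 3933
call 8: 3933 + 578 = 4511
call 9: 4511 + 578 = 5089
call 10: 5089 + 578 = 5667
call 11: 5667 + 578 = 6245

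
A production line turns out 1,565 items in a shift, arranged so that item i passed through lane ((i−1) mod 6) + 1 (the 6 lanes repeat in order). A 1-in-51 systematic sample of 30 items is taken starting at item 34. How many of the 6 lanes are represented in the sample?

Consecutive selections differ by k = 51, so their lane numbers differ by 51 mod 6 = 3.
gcd(51, 6) = 3, so the sample visits 6/3 = 2 distinct residues mod 6.
Start 34 is lane 4; the lanes hit are 1, 4.

2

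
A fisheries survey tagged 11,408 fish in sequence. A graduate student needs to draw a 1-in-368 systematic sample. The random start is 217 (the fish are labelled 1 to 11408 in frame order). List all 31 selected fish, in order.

217, 585, 953, 1321, 1689, 2057, 2425, 2793, 3161, 3529, 3897, 4265, 4633, 5001, 5369, 5737, 6105, 6473, 6841, 7209, 7577, 7945, 8313, 8681, 9049, 9417, 9785, 10153, 10521, 10889, 11257

fish 1: 217
fish 2: 217 + 368 = 585
fish 3: 585 + 368 = 953
fish 4: 953 + 368 = 1321
fish 5: 1321 + 368 = 1689
fish 6: 1689 + 368 = 2057
fish 7: 2057 + 368 = 2425
fish 8: 2425 + 368 = 2793
fish 9: 2793 + 368 = 3161
fish 10: 3161 + 368 = 3529
fish 11: 3529 + 368 = 3897
fish 12: 3897 + 368 = 4265
fish 13: 4265 + 368 = 4633
fish 14: 4633 + 368 = 5001
fish 15: 5001 + 368 = 5369
fish 16: 5369 + 368 = 5737
fish 17: 5737 + 368 = 6105
fish 18: 6105 + 368 = 6473
fish 19: 6473 + 368 = 6841
fish 20: 6841 + 368 = 7209
fish 21: 7209 + 368 = 7577
fish 22: 7577 + 368 = 7945
fish 23: 7945 + 368 = 8313
fish 24: 8313 + 368 = 8681
fish 25: 8681 + 368 = 9049
fish 26: 9049 + 368 = 9417
fish 27: 9417 + 368 = 9785
fish 28: 9785 + 368 = 10153
fish 29: 10153 + 368 = 10521
fish 30: 10521 + 368 = 10889
fish 31: 10889 + 368 = 11257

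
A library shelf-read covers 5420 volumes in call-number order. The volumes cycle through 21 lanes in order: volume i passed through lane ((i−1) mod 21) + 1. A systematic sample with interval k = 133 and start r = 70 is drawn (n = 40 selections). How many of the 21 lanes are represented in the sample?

3

Consecutive selections differ by k = 133, so their lane numbers differ by 133 mod 21 = 7.
gcd(133, 21) = 7, so the sample visits 21/7 = 3 distinct residues mod 21.
Start 70 is lane 7; the lanes hit are 7, 14, 21.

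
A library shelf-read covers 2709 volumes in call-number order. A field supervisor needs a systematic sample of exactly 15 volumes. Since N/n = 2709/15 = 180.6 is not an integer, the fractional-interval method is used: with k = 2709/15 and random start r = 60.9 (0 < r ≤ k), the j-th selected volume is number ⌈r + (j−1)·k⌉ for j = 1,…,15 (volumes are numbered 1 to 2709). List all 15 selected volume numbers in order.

j=1: r + 0k = 60.9 → ⌈·⌉ = 61
j=2: r + 1k = 241.5 → ⌈·⌉ = 242
j=3: r + 2k = 422.1 → ⌈·⌉ = 423
j=4: r + 3k = 602.7 → ⌈·⌉ = 603
j=5: r + 4k = 783.3 → ⌈·⌉ = 784
j=6: r + 5k = 963.9 → ⌈·⌉ = 964
j=7: r + 6k = 1144.5 → ⌈·⌉ = 1145
j=8: r + 7k = 1325.1 → ⌈·⌉ = 1326
j=9: r + 8k = 1505.7 → ⌈·⌉ = 1506
j=10: r + 9k = 1686.3 → ⌈·⌉ = 1687
j=11: r + 10k = 1866.9 → ⌈·⌉ = 1867
j=12: r + 11k = 2047.5 → ⌈·⌉ = 2048
j=13: r + 12k = 2228.1 → ⌈·⌉ = 2229
j=14: r + 13k = 2408.7 → ⌈·⌉ = 2409
j=15: r + 14k = 2589.3 → ⌈·⌉ = 2590

61, 242, 423, 603, 784, 964, 1145, 1326, 1506, 1687, 1867, 2048, 2229, 2409, 2590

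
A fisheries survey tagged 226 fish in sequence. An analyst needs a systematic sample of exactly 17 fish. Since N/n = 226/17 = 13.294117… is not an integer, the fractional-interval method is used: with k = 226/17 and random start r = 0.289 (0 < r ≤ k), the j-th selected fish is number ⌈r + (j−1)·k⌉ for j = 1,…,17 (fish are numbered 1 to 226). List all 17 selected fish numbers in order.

1, 14, 27, 41, 54, 67, 81, 94, 107, 120, 134, 147, 160, 174, 187, 200, 213

j=1: r + 0k = 0.289 → ⌈·⌉ = 1
j=2: r + 1k = 13.583117… → ⌈·⌉ = 14
j=3: r + 2k = 26.877235… → ⌈·⌉ = 27
j=4: r + 3k = 40.171352… → ⌈·⌉ = 41
j=5: r + 4k = 53.465470… → ⌈·⌉ = 54
j=6: r + 5k = 66.759588… → ⌈·⌉ = 67
j=7: r + 6k = 80.053705… → ⌈·⌉ = 81
j=8: r + 7k = 93.347823… → ⌈·⌉ = 94
j=9: r + 8k = 106.641941… → ⌈·⌉ = 107
j=10: r + 9k = 119.936058… → ⌈·⌉ = 120
j=11: r + 10k = 133.230176… → ⌈·⌉ = 134
j=12: r + 11k = 146.524294… → ⌈·⌉ = 147
j=13: r + 12k = 159.818411… → ⌈·⌉ = 160
j=14: r + 13k = 173.112529… → ⌈·⌉ = 174
j=15: r + 14k = 186.406647… → ⌈·⌉ = 187
j=16: r + 15k = 199.700764… → ⌈·⌉ = 200
j=17: r + 16k = 212.994882… → ⌈·⌉ = 213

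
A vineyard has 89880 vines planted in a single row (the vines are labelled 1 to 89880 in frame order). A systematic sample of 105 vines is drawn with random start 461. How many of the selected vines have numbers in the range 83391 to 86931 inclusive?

k = 89880/105 = 856
First selection ≥ 83391: 461 + ⌈(83391−461)/856⌉·856 = 461 + 97×856 = 83493
Last selection ≤ 86931: 461 + ⌊(86931−461)/856⌋·856 = 461 + 101×856 = 86917
Count = 101 − 97 + 1 = 5

5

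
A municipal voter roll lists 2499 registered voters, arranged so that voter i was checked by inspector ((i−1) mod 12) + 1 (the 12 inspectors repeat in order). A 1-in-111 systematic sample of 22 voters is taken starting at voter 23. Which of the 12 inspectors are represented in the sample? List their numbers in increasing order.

Consecutive selections differ by k = 111, so their inspector numbers differ by 111 mod 12 = 3.
gcd(111, 12) = 3, so the sample visits 12/3 = 4 distinct residues mod 12.
Start 23 is inspector 11; the inspectors hit are 2, 5, 8, 11.

2, 5, 8, 11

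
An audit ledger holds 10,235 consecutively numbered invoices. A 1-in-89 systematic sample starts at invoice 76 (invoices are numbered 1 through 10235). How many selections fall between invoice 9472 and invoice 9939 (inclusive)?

k = 89
First selection ≥ 9472: 76 + ⌈(9472−76)/89⌉·89 = 76 + 106×89 = 9510
Last selection ≤ 9939: 76 + ⌊(9939−76)/89⌋·89 = 76 + 110×89 = 9866
Count = 110 − 106 + 1 = 5

5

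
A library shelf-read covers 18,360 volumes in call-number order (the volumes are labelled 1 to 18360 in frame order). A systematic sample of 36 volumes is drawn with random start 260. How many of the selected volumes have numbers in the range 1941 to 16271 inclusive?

k = 18360/36 = 510
First selection ≥ 1941: 260 + ⌈(1941−260)/510⌉·510 = 260 + 4×510 = 2300
Last selection ≤ 16271: 260 + ⌊(16271−260)/510⌋·510 = 260 + 31×510 = 16070
Count = 31 − 4 + 1 = 28

28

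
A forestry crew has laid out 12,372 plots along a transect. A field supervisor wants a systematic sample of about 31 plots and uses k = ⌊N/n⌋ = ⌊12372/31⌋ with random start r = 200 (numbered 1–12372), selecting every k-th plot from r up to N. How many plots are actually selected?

k = ⌊12372/31⌋ = 399
Achieved size = ⌊(12372 − 200)/399⌋ + 1 = ⌊12172/399⌋ + 1 = 30 + 1 = 31
(last selection: 200 + 30×399 = 12170 ≤ 12372; next would be 12569 > 12372)

31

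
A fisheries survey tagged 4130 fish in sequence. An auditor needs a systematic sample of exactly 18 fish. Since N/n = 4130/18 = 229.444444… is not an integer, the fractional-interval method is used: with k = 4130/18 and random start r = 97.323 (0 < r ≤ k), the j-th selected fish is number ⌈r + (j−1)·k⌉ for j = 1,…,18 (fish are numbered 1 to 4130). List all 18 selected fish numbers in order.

j=1: r + 0k = 97.323 → ⌈·⌉ = 98
j=2: r + 1k = 326.767444… → ⌈·⌉ = 327
j=3: r + 2k = 556.211888… → ⌈·⌉ = 557
j=4: r + 3k = 785.656333… → ⌈·⌉ = 786
j=5: r + 4k = 1015.100777… → ⌈·⌉ = 1016
j=6: r + 5k = 1244.545222… → ⌈·⌉ = 1245
j=7: r + 6k = 1473.989666… → ⌈·⌉ = 1474
j=8: r + 7k = 1703.434111… → ⌈·⌉ = 1704
j=9: r + 8k = 1932.878555… → ⌈·⌉ = 1933
j=10: r + 9k = 2162.323 → ⌈·⌉ = 2163
j=11: r + 10k = 2391.767444… → ⌈·⌉ = 2392
j=12: r + 11k = 2621.211888… → ⌈·⌉ = 2622
j=13: r + 12k = 2850.656333… → ⌈·⌉ = 2851
j=14: r + 13k = 3080.100777… → ⌈·⌉ = 3081
j=15: r + 14k = 3309.545222… → ⌈·⌉ = 3310
j=16: r + 15k = 3538.989666… → ⌈·⌉ = 3539
j=17: r + 16k = 3768.434111… → ⌈·⌉ = 3769
j=18: r + 17k = 3997.878555… → ⌈·⌉ = 3998

98, 327, 557, 786, 1016, 1245, 1474, 1704, 1933, 2163, 2392, 2622, 2851, 3081, 3310, 3539, 3769, 3998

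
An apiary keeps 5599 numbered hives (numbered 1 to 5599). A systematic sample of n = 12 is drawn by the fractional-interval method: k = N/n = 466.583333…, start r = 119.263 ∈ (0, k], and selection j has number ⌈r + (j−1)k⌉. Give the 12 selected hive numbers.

j=1: r + 0k = 119.263 → ⌈·⌉ = 120
j=2: r + 1k = 585.846333… → ⌈·⌉ = 586
j=3: r + 2k = 1052.429666… → ⌈·⌉ = 1053
j=4: r + 3k = 1519.013 → ⌈·⌉ = 1520
j=5: r + 4k = 1985.596333… → ⌈·⌉ = 1986
j=6: r + 5k = 2452.179666… → ⌈·⌉ = 2453
j=7: r + 6k = 2918.763 → ⌈·⌉ = 2919
j=8: r + 7k = 3385.346333… → ⌈·⌉ = 3386
j=9: r + 8k = 3851.929666… → ⌈·⌉ = 3852
j=10: r + 9k = 4318.513 → ⌈·⌉ = 4319
j=11: r + 10k = 4785.096333… → ⌈·⌉ = 4786
j=12: r + 11k = 5251.679666… → ⌈·⌉ = 5252

120, 586, 1053, 1520, 1986, 2453, 2919, 3386, 3852, 4319, 4786, 5252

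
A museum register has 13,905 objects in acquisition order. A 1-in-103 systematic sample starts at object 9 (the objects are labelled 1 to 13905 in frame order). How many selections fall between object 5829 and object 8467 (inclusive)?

26

k = 103
First selection ≥ 5829: 9 + ⌈(5829−9)/103⌉·103 = 9 + 57×103 = 5880
Last selection ≤ 8467: 9 + ⌊(8467−9)/103⌋·103 = 9 + 82×103 = 8455
Count = 82 − 57 + 1 = 26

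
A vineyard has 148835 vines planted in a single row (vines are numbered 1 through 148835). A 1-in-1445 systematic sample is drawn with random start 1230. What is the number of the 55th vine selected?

k = 1445
55th selection = r + (55−1)·k = 1230 + 54×1445 = 1230 + 78030 = 79260

79260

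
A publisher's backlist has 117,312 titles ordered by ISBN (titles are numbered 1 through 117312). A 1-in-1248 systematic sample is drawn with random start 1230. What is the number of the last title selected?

k = 1248
94th selection = r + (94−1)·k = 1230 + 93×1248 = 1230 + 116064 = 117294

117294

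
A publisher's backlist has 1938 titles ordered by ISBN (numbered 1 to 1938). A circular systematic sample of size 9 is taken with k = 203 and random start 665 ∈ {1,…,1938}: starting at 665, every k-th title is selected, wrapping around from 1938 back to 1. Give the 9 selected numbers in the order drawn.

665, 868, 1071, 1274, 1477, 1680, 1883, 148, 351

Selection 1: 665
Selection 2: 665 + 203 = 868
Selection 3: 868 + 203 = 1071
Selection 4: 1071 + 203 = 1274
Selection 5: 1274 + 203 = 1477
Selection 6: 1477 + 203 = 1680
Selection 7: 1680 + 203 = 1883
Selection 8: 1883 + 203 = 2086 → 2086 − 1938 = 148
Selection 9: 148 + 203 = 351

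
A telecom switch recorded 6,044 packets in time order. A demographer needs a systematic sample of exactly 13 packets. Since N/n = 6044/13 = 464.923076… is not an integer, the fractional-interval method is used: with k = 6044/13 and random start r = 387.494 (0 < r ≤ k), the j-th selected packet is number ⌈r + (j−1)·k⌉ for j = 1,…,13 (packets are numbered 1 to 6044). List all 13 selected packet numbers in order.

388, 853, 1318, 1783, 2248, 2713, 3178, 3642, 4107, 4572, 5037, 5502, 5967

j=1: r + 0k = 387.494 → ⌈·⌉ = 388
j=2: r + 1k = 852.417076… → ⌈·⌉ = 853
j=3: r + 2k = 1317.340153… → ⌈·⌉ = 1318
j=4: r + 3k = 1782.263230… → ⌈·⌉ = 1783
j=5: r + 4k = 2247.186307… → ⌈·⌉ = 2248
j=6: r + 5k = 2712.109384… → ⌈·⌉ = 2713
j=7: r + 6k = 3177.032461… → ⌈·⌉ = 3178
j=8: r + 7k = 3641.955538… → ⌈·⌉ = 3642
j=9: r + 8k = 4106.878615… → ⌈·⌉ = 4107
j=10: r + 9k = 4571.801692… → ⌈·⌉ = 4572
j=11: r + 10k = 5036.724769… → ⌈·⌉ = 5037
j=12: r + 11k = 5501.647846… → ⌈·⌉ = 5502
j=13: r + 12k = 5966.570923… → ⌈·⌉ = 5967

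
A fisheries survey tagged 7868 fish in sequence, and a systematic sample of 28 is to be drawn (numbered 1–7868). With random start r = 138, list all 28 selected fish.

138, 419, 700, 981, 1262, 1543, 1824, 2105, 2386, 2667, 2948, 3229, 3510, 3791, 4072, 4353, 4634, 4915, 5196, 5477, 5758, 6039, 6320, 6601, 6882, 7163, 7444, 7725

k = N/n = 7868/28 = 281
fish 1: 138
fish 2: 138 + 281 = 419
fish 3: 419 + 281 = 700
fish 4: 700 + 281 = 981
fish 5: 981 + 281 = 1262
fish 6: 1262 + 281 = 1543
fish 7: 1543 + 281 = 1824
fish 8: 1824 + 281 = 2105
fish 9: 2105 + 281 = 2386
fish 10: 2386 + 281 = 2667
fish 11: 2667 + 281 = 2948
fish 12: 2948 + 281 = 3229
fish 13: 3229 + 281 = 3510
fish 14: 3510 + 281 = 3791
fish 15: 3791 + 281 = 4072
fish 16: 4072 + 281 = 4353
fish 17: 4353 + 281 = 4634
fish 18: 4634 + 281 = 4915
fish 19: 4915 + 281 = 5196
fish 20: 5196 + 281 = 5477
fish 21: 5477 + 281 = 5758
fish 22: 5758 + 281 = 6039
fish 23: 6039 + 281 = 6320
fish 24: 6320 + 281 = 6601
fish 25: 6601 + 281 = 6882
fish 26: 6882 + 281 = 7163
fish 27: 7163 + 281 = 7444
fish 28: 7444 + 281 = 7725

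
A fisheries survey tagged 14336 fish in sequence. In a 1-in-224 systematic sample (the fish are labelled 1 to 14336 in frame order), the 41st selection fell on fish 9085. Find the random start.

125

k = 224
r = 9085 − (41−1)×224 = 9085 − 8960 = 125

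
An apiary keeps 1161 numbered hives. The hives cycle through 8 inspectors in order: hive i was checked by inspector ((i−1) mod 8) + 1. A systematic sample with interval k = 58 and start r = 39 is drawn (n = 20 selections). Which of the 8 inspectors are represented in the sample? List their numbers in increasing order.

1, 3, 5, 7

Consecutive selections differ by k = 58, so their inspector numbers differ by 58 mod 8 = 2.
gcd(58, 8) = 2, so the sample visits 8/2 = 4 distinct residues mod 8.
Start 39 is inspector 7; the inspectors hit are 1, 3, 5, 7.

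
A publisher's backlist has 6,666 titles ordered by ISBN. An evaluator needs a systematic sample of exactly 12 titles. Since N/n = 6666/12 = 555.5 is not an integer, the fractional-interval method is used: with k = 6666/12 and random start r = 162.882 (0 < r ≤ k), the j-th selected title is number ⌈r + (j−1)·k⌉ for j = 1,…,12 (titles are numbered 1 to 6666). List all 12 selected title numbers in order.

j=1: r + 0k = 162.882 → ⌈·⌉ = 163
j=2: r + 1k = 718.382 → ⌈·⌉ = 719
j=3: r + 2k = 1273.882 → ⌈·⌉ = 1274
j=4: r + 3k = 1829.382 → ⌈·⌉ = 1830
j=5: r + 4k = 2384.882 → ⌈·⌉ = 2385
j=6: r + 5k = 2940.382 → ⌈·⌉ = 2941
j=7: r + 6k = 3495.882 → ⌈·⌉ = 3496
j=8: r + 7k = 4051.382 → ⌈·⌉ = 4052
j=9: r + 8k = 4606.882 → ⌈·⌉ = 4607
j=10: r + 9k = 5162.382 → ⌈·⌉ = 5163
j=11: r + 10k = 5717.882 → ⌈·⌉ = 5718
j=12: r + 11k = 6273.382 → ⌈·⌉ = 6274

163, 719, 1274, 1830, 2385, 2941, 3496, 4052, 4607, 5163, 5718, 6274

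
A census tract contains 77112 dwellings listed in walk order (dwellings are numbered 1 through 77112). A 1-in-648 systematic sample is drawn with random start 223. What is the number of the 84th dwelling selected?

k = 648
84th selection = r + (84−1)·k = 223 + 83×648 = 223 + 53784 = 54007

54007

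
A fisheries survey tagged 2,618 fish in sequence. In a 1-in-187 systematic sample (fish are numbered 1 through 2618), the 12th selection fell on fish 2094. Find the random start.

k = 187
r = 2094 − (12−1)×187 = 2094 − 2057 = 37

37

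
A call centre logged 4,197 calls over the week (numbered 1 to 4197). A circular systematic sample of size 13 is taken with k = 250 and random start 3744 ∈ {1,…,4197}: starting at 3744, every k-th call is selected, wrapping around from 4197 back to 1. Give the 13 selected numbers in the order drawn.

Selection 1: 3744
Selection 2: 3744 + 250 = 3994
Selection 3: 3994 + 250 = 4244 → 4244 − 4197 = 47
Selection 4: 47 + 250 = 297
Selection 5: 297 + 250 = 547
Selection 6: 547 + 250 = 797
Selection 7: 797 + 250 = 1047
Selection 8: 1047 + 250 = 1297
Selection 9: 1297 + 250 = 1547
Selection 10: 1547 + 250 = 1797
Selection 11: 1797 + 250 = 2047
Selection 12: 2047 + 250 = 2297
Selection 13: 2297 + 250 = 2547

3744, 3994, 47, 297, 547, 797, 1047, 1297, 1547, 1797, 2047, 2297, 2547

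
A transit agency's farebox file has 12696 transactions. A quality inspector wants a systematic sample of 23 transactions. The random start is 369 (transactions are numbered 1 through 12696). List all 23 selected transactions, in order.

369, 921, 1473, 2025, 2577, 3129, 3681, 4233, 4785, 5337, 5889, 6441, 6993, 7545, 8097, 8649, 9201, 9753, 10305, 10857, 11409, 11961, 12513

k = N/n = 12696/23 = 552
transaction 1: 369
transaction 2: 369 + 552 = 921
transaction 3: 921 + 552 = 1473
transaction 4: 1473 + 552 = 2025
transaction 5: 2025 + 552 = 2577
transaction 6: 2577 + 552 = 3129
transaction 7: 3129 + 552 = 3681
transaction 8: 3681 + 552 = 4233
transaction 9: 4233 + 552 = 4785
transaction 10: 4785 + 552 = 5337
transaction 11: 5337 + 552 = 5889
transaction 12: 5889 + 552 = 6441
transaction 13: 6441 + 552 = 6993
transaction 14: 6993 + 552 = 7545
transaction 15: 7545 + 552 = 8097
transaction 16: 8097 + 552 = 8649
transaction 17: 8649 + 552 = 9201
transaction 18: 9201 + 552 = 9753
transaction 19: 9753 + 552 = 10305
transaction 20: 10305 + 552 = 10857
transaction 21: 10857 + 552 = 11409
transaction 22: 11409 + 552 = 11961
transaction 23: 11961 + 552 = 12513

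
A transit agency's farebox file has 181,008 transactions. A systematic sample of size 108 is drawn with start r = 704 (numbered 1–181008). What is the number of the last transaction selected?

k = 181008/108 = 1676
108th selection = r + (108−1)·k = 704 + 107×1676 = 704 + 179332 = 180036

180036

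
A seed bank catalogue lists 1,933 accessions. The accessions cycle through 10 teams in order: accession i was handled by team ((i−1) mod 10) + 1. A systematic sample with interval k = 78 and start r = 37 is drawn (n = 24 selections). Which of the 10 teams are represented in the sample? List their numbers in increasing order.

Consecutive selections differ by k = 78, so their team numbers differ by 78 mod 10 = 8.
gcd(78, 10) = 2, so the sample visits 10/2 = 5 distinct residues mod 10.
Start 37 is team 7; the teams hit are 1, 3, 5, 7, 9.

1, 3, 5, 7, 9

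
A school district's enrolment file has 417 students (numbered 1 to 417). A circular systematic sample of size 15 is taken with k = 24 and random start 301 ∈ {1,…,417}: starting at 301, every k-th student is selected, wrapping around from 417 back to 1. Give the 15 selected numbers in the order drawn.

Selection 1: 301
Selection 2: 301 + 24 = 325
Selection 3: 325 + 24 = 349
Selection 4: 349 + 24 = 373
Selection 5: 373 + 24 = 397
Selection 6: 397 + 24 = 421 → 421 − 417 = 4
Selection 7: 4 + 24 = 28
Selection 8: 28 + 24 = 52
Selection 9: 52 + 24 = 76
Selection 10: 76 + 24 = 100
Selection 11: 100 + 24 = 124
Selection 12: 124 + 24 = 148
Selection 13: 148 + 24 = 172
Selection 14: 172 + 24 = 196
Selection 15: 196 + 24 = 220

301, 325, 349, 373, 397, 4, 28, 52, 76, 100, 124, 148, 172, 196, 220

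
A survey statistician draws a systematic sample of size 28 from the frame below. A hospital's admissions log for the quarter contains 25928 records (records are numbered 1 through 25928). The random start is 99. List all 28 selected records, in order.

k = N/n = 25928/28 = 926
record 1: 99
record 2: 99 + 926 = 1025
record 3: 1025 + 926 = 1951
record 4: 1951 + 926 = 2877
record 5: 2877 + 926 = 3803
record 6: 3803 + 926 = 4729
record 7: 4729 + 926 = 5655
record 8: 5655 + 926 = 6581
record 9: 6581 + 926 = 7507
record 10: 7507 + 926 = 8433
record 11: 8433 + 926 = 9359
record 12: 9359 + 926 = 10285
record 13: 10285 + 926 = 11211
record 14: 11211 + 926 = 12137
record 15: 12137 + 926 = 13063
record 16: 13063 + 926 = 13989
record 17: 13989 + 926 = 14915
record 18: 14915 + 926 = 15841
record 19: 15841 + 926 = 16767
record 20: 16767 + 926 = 17693
record 21: 17693 + 926 = 18619
record 22: 18619 + 926 = 19545
record 23: 19545 + 926 = 20471
record 24: 20471 + 926 = 21397
record 25: 21397 + 926 = 22323
record 26: 22323 + 926 = 23249
record 27: 23249 + 926 = 24175
record 28: 24175 + 926 = 25101

99, 1025, 1951, 2877, 3803, 4729, 5655, 6581, 7507, 8433, 9359, 10285, 11211, 12137, 13063, 13989, 14915, 15841, 16767, 17693, 18619, 19545, 20471, 21397, 22323, 23249, 24175, 25101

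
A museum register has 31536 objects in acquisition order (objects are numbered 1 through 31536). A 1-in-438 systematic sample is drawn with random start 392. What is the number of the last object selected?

k = 438
72nd selection = r + (72−1)·k = 392 + 71×438 = 392 + 31098 = 31490

31490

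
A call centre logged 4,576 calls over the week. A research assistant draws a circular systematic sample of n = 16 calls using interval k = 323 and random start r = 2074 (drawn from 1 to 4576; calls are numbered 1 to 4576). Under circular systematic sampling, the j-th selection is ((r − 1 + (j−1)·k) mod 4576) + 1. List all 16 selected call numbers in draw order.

Selection 1: 2074
Selection 2: 2074 + 323 = 2397
Selection 3: 2397 + 323 = 2720
Selection 4: 2720 + 323 = 3043
Selection 5: 3043 + 323 = 3366
Selection 6: 3366 + 323 = 3689
Selection 7: 3689 + 323 = 4012
Selection 8: 4012 + 323 = 4335
Selection 9: 4335 + 323 = 4658 → 4658 − 4576 = 82
Selection 10: 82 + 323 = 405
Selection 11: 405 + 323 = 728
Selection 12: 728 + 323 = 1051
Selection 13: 1051 + 323 = 1374
Selection 14: 1374 + 323 = 1697
Selection 15: 1697 + 323 = 2020
Selection 16: 2020 + 323 = 2343

2074, 2397, 2720, 3043, 3366, 3689, 4012, 4335, 82, 405, 728, 1051, 1374, 1697, 2020, 2343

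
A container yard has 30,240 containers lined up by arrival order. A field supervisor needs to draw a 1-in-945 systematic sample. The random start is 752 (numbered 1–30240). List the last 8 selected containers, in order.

23432, 24377, 25322, 26267, 27212, 28157, 29102, 30047

25th selection = 752 + 24×945 = 23432
26th: 23432 + 945 = 24377
27th: 24377 + 945 = 25322
28th: 25322 + 945 = 26267
29th: 26267 + 945 = 27212
30th: 27212 + 945 = 28157
31st: 28157 + 945 = 29102
32nd: 29102 + 945 = 30047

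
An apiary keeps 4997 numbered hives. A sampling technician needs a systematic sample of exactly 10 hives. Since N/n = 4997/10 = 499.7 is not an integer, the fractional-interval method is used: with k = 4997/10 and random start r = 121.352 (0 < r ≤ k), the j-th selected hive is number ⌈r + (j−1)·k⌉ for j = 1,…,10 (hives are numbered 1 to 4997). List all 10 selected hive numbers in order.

122, 622, 1121, 1621, 2121, 2620, 3120, 3620, 4119, 4619

j=1: r + 0k = 121.352 → ⌈·⌉ = 122
j=2: r + 1k = 621.052 → ⌈·⌉ = 622
j=3: r + 2k = 1120.752 → ⌈·⌉ = 1121
j=4: r + 3k = 1620.452 → ⌈·⌉ = 1621
j=5: r + 4k = 2120.152 → ⌈·⌉ = 2121
j=6: r + 5k = 2619.852 → ⌈·⌉ = 2620
j=7: r + 6k = 3119.552 → ⌈·⌉ = 3120
j=8: r + 7k = 3619.252 → ⌈·⌉ = 3620
j=9: r + 8k = 4118.952 → ⌈·⌉ = 4119
j=10: r + 9k = 4618.652 → ⌈·⌉ = 4619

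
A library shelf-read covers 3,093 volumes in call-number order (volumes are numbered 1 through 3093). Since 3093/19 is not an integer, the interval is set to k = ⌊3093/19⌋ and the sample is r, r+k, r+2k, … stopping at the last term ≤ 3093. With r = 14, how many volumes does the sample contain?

20

k = ⌊3093/19⌋ = 162
Achieved size = ⌊(3093 − 14)/162⌋ + 1 = ⌊3079/162⌋ + 1 = 19 + 1 = 20
(last selection: 14 + 19×162 = 3092 ≤ 3093; next would be 3254 > 3093)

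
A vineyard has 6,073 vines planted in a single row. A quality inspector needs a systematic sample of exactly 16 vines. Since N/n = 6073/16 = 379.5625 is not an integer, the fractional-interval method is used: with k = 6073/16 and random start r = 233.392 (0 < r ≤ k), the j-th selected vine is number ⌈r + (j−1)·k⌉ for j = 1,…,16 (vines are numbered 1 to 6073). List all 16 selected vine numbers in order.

234, 613, 993, 1373, 1752, 2132, 2511, 2891, 3270, 3650, 4030, 4409, 4789, 5168, 5548, 5927

j=1: r + 0k = 233.392 → ⌈·⌉ = 234
j=2: r + 1k = 612.9545 → ⌈·⌉ = 613
j=3: r + 2k = 992.517 → ⌈·⌉ = 993
j=4: r + 3k = 1372.0795 → ⌈·⌉ = 1373
j=5: r + 4k = 1751.642 → ⌈·⌉ = 1752
j=6: r + 5k = 2131.2045 → ⌈·⌉ = 2132
j=7: r + 6k = 2510.767 → ⌈·⌉ = 2511
j=8: r + 7k = 2890.3295 → ⌈·⌉ = 2891
j=9: r + 8k = 3269.892 → ⌈·⌉ = 3270
j=10: r + 9k = 3649.4545 → ⌈·⌉ = 3650
j=11: r + 10k = 4029.017 → ⌈·⌉ = 4030
j=12: r + 11k = 4408.5795 → ⌈·⌉ = 4409
j=13: r + 12k = 4788.142 → ⌈·⌉ = 4789
j=14: r + 13k = 5167.7045 → ⌈·⌉ = 5168
j=15: r + 14k = 5547.267 → ⌈·⌉ = 5548
j=16: r + 15k = 5926.8295 → ⌈·⌉ = 5927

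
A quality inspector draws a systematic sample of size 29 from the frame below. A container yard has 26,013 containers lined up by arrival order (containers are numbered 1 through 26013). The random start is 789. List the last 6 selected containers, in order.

21420, 22317, 23214, 24111, 25008, 25905

k = N/n = 26013/29 = 897
24th selection = 789 + 23×897 = 21420
25th: 21420 + 897 = 22317
26th: 22317 + 897 = 23214
27th: 23214 + 897 = 24111
28th: 24111 + 897 = 25008
29th: 25008 + 897 = 25905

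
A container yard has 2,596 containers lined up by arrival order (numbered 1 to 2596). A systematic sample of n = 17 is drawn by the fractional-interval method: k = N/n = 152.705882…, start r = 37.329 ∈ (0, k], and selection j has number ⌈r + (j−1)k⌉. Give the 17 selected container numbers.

38, 191, 343, 496, 649, 801, 954, 1107, 1259, 1412, 1565, 1718, 1870, 2023, 2176, 2328, 2481

j=1: r + 0k = 37.329 → ⌈·⌉ = 38
j=2: r + 1k = 190.034882… → ⌈·⌉ = 191
j=3: r + 2k = 342.740764… → ⌈·⌉ = 343
j=4: r + 3k = 495.446647… → ⌈·⌉ = 496
j=5: r + 4k = 648.152529… → ⌈·⌉ = 649
j=6: r + 5k = 800.858411… → ⌈·⌉ = 801
j=7: r + 6k = 953.564294… → ⌈·⌉ = 954
j=8: r + 7k = 1106.270176… → ⌈·⌉ = 1107
j=9: r + 8k = 1258.976058… → ⌈·⌉ = 1259
j=10: r + 9k = 1411.681941… → ⌈·⌉ = 1412
j=11: r + 10k = 1564.387823… → ⌈·⌉ = 1565
j=12: r + 11k = 1717.093705… → ⌈·⌉ = 1718
j=13: r + 12k = 1869.799588… → ⌈·⌉ = 1870
j=14: r + 13k = 2022.505470… → ⌈·⌉ = 2023
j=15: r + 14k = 2175.211352… → ⌈·⌉ = 2176
j=16: r + 15k = 2327.917235… → ⌈·⌉ = 2328
j=17: r + 16k = 2480.623117… → ⌈·⌉ = 2481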